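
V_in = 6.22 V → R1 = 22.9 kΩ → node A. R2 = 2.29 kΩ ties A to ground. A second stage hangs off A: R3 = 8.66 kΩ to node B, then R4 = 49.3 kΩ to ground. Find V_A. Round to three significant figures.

V_A ≈ 0.546 V

Node A sees R2 in parallel with the series input of stage 2, R3 + R4 = 57.96 kΩ.
R2 ‖ (R3+R4) = 2.203 kΩ.
So V_A = 6.22 × 0.08776 = 0.5458 V.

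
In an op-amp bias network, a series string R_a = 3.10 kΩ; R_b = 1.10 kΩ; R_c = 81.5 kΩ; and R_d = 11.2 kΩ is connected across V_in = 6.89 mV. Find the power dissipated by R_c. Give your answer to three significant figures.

ΣR = 96.90 kΩ → I = 6.89/96.90 = 0.07110 µA.
V(R_c) = I·R = 5.795 mV; P = V·I = 5.795 × 0.07110 = 0.4120 nW.

P ≈ 0.412 nW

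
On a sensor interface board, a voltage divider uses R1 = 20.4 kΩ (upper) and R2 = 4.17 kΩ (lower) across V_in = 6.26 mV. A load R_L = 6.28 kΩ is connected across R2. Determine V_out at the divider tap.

V_out ≈ 0.685 mV

The load sits in parallel with R2, giving an effective lower resistance R2' = R2·R_L/(R2+R_L) = 2.506 kΩ.
Now apply the divider: V_out = 6.26 × 0.1094 = 0.6849 mV.
(Unloaded it would be 1.06 mV; the load pulls it down.)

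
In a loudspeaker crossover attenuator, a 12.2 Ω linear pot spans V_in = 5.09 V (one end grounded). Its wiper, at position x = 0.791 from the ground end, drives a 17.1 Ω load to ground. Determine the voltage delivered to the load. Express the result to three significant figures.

V_out ≈ 3.60 V

Lower segment x·R_p = 9.650 Ω; upper segment (1−x)·R_p = 2.550 Ω.
Lower segment in parallel with the load: 9.650 ‖ 17.1 = 6.169 Ω.
V_out = 5.09 × 6.169/(2.550 + 6.169) = 3.601 V.
(Unloaded: V_out = x·V_in = 4.03 V.)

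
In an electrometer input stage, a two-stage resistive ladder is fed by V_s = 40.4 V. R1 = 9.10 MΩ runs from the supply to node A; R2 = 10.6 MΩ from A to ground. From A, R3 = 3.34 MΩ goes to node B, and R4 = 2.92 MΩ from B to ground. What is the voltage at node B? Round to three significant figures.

Node A sees R2 in parallel with the series input of stage 2, R3 + R4 = 6.260 MΩ.
Effective lower resistance at A: R2 ‖ 6.260 = 3.936 MΩ.
V_A = 40.4 × 3.936/(9.10 + 3.936) = 12.20 V.
Stage 2 is unloaded, so V_B = V_A · R4/(R3+R4) = 12.20 × 2.92/6.260 = 5.690 V.

V_B ≈ 5.69 V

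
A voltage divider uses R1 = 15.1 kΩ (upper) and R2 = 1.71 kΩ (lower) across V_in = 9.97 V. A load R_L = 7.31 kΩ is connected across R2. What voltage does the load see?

The load sits in parallel with R2, giving an effective lower resistance R2' = R2·R_L/(R2+R_L) = 1.386 kΩ.
Then V_out = V_in · R2'/(R1 + R2') = 9.97 × 1.386/16.49 = 0.8381 V.

V_out ≈ 0.838 V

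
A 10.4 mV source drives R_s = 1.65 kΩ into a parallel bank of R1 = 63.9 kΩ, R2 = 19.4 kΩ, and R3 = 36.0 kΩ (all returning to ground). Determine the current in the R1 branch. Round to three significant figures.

Parallel bank: R_p = 1/(1/63.9 + 1/19.4 + 1/36.0) = 10.53 kΩ.
V_A = 10.4 × 10.53/12.18 = 8.991 mV.
I(R1) = V_A / R1 = 8.991/63.9 = 0.1407 µA.

I ≈ 0.141 µA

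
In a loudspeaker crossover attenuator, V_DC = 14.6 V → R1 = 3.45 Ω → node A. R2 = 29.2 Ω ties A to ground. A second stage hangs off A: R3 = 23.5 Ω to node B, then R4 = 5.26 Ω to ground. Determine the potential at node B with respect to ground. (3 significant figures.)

V_B ≈ 2.16 V

Node A sees R2 in parallel with the series input of stage 2, R3 + R4 = 28.76 Ω.
R2 ‖ (R3+R4) = 14.49 Ω.
First divider: V_A = V_DC · 14.49/(3.45 + 14.49) = 11.79 V.
Stage 2 is unloaded, so V_B = V_A · R4/(R3+R4) = 11.79 × 5.26/28.76 = 2.157 V.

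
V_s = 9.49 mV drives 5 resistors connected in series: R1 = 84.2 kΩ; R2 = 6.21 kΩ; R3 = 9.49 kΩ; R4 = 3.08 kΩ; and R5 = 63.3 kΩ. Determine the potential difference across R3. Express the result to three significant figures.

V ≈ 0.542 mV

ΣR = 84.2 + 6.21 + 9.49 + 3.08 + 63.3 = 166.3 kΩ.
By the voltage-divider rule, V = 9.49 × 9.490/166.3 = 0.5416 mV.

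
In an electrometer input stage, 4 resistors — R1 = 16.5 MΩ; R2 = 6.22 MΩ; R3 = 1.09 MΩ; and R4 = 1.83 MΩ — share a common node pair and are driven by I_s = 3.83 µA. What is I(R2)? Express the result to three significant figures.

I ≈ 0.365 µA

Total conductance ΣG = 1/16.5 + 1/6.22 + 1/1.09 + 1/1.83 = 1.685 (units of 1/MΩ).
R2 takes the fraction G_k/ΣG = 0.1608/1.685 = 0.09540, so I = 3.83 × 0.09540 = 0.3654 µA.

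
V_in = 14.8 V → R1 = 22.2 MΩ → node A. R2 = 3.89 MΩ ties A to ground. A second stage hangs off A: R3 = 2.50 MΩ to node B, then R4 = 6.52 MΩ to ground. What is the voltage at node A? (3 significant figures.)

V_A ≈ 1.61 V

Looking into the second stage from A: R3 + R4 = 9.020 MΩ appears in parallel with R2.
Effective lower resistance at A: R2 ‖ 9.020 = 2.718 MΩ.
V_A = 14.8 × 2.718/(22.2 + 2.718) = 1.614 V.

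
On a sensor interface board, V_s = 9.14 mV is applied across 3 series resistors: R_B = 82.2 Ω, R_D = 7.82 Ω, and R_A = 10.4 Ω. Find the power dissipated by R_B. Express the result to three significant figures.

ΣR = 100.4 Ω → I = 9.14/100.4 = 0.09102 mA.
V(R_B) = I·R = 7.482 mV; P = V·I = 7.482 × 0.09102 = 0.6810 µW.

P ≈ 0.681 µW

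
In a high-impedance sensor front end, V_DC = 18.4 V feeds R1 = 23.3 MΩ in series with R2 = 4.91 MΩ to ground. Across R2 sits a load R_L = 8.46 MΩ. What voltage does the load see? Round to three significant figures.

V_out ≈ 2.16 V

First combine the lower leg with the load: R2 ‖ R_L = 3.107 MΩ.
Voltage divider with the loaded lower leg: V_out = 18.4 × 3.107/(23.3 + 3.107) = 18.4 × 0.1177 = 2.165 V.
(Unloaded it would be 3.20 V; the load pulls it down.)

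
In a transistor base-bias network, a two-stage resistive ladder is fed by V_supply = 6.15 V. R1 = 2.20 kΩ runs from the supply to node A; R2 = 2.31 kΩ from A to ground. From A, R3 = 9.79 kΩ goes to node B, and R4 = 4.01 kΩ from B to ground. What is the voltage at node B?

Node A sees R2 in parallel with the series input of stage 2, R3 + R4 = 13.80 kΩ.
Effective lower resistance at A: R2 ‖ 13.80 = 1.979 kΩ.
First divider: V_A = V_supply · 1.979/(2.20 + 1.979) = 2.912 V.
Then the unloaded second divider: V_B = V_A × R4/(R3+R4) = 2.912 × 0.2906 = 0.8462 V.

V_B ≈ 0.846 V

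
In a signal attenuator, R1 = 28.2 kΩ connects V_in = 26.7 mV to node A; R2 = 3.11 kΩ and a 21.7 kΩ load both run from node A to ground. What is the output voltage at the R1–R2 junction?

R2 ‖ R_L = (3.11 × 21.7)/(3.11 + 21.7) = 2.720 kΩ.
Now apply the divider: V_out = 26.7 × 0.08797 = 2.349 mV.

V_out ≈ 2.35 mV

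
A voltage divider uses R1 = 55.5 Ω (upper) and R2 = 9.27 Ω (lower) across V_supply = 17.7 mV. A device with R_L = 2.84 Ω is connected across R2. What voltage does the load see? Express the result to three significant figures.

The load sits in parallel with R2, giving an effective lower resistance R2' = R2·R_L/(R2+R_L) = 2.174 Ω.
Voltage divider with the loaded lower leg: V_out = 17.7 × 2.174/(55.5 + 2.174) = 17.7 × 0.03769 = 0.6672 mV.

V_out ≈ 0.667 mV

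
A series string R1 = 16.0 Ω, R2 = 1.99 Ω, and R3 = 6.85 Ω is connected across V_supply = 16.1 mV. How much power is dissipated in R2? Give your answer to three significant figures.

P ≈ 0.836 µW

Series current I = V_supply/ΣR = 16.1/24.84 = 0.6481 mA.
P(R2) = I²·R2 = (0.6481)² × 1.99 = 0.8360 µW.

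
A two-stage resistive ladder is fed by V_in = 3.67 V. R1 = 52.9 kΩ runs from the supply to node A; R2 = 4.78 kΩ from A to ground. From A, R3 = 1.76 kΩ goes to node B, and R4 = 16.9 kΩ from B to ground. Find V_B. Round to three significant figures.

The second stage (R3 + R4 = 18.66 kΩ) loads node A in parallel with R2.
R2 ‖ (R3+R4) = 3.805 kΩ.
First divider: V_A = V_in · 3.805/(52.9 + 3.805) = 0.2463 V.
V_B = V_A × 0.9057 = 0.2230 V.

V_B ≈ 0.223 V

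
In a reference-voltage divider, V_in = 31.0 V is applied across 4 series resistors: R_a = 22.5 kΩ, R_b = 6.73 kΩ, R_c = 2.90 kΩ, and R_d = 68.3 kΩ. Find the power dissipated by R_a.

Series current I = V_in/ΣR = 31.0/100.4 = 0.3087 mA.
P = I²R = 0.09528 × 22.5 = 2.144 mW.

P ≈ 2.14 mW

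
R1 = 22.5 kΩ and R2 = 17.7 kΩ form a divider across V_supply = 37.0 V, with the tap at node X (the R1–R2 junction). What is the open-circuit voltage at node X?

V_th is the unloaded tap voltage: V_supply · R2/(R1+R2) = 37.0 × 0.4403 = 16.29 V.

V_th ≈ 16.3 V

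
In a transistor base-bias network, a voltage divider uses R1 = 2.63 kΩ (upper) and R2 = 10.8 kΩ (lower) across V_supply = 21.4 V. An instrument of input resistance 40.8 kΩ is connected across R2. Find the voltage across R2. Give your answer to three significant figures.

V_out ≈ 16.4 V

First combine the lower leg with the load: R2 ‖ R_L = 8.540 kΩ.
Now apply the divider: V_out = 21.4 × 0.7645 = 16.36 V.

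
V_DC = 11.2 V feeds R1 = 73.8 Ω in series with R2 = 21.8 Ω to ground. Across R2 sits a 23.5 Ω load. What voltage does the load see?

V_out ≈ 1.49 V

The load sits in parallel with R2, giving an effective lower resistance R2' = R2·R_L/(R2+R_L) = 11.31 Ω.
Now apply the divider: V_out = 11.2 × 0.1329 = 1.488 V.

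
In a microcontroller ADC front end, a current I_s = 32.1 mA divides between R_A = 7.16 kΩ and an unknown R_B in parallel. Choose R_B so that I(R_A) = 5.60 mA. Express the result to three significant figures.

The fraction through R_A equals R_B/(R_A+R_B).
5.60/32.1 = R_B/(R_A + R_B) → R_B = R_A · (0.1745)/(1 − 0.1745) = 7.16 × 0.2113 = 1.513 kΩ.

R_B ≈ 1.51 kΩ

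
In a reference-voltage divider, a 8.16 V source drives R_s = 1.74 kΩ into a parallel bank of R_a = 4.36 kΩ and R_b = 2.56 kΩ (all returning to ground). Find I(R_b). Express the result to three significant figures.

Combine the parallel branches: R_p = (1/4.36 + 1/2.56)⁻¹ = 1.613 kΩ.
V_A by voltage divider: V_A = 8.16 × 1.613/(1.74 + 1.613) = 3.925 V.
Branch current I = V_A/R_b = 3.925/2.56 = 1.533 mA.
(Check via current divider: I_total = 2.434 mA; share G_k/ΣG = 0.6301 → same result.)

I ≈ 1.53 mA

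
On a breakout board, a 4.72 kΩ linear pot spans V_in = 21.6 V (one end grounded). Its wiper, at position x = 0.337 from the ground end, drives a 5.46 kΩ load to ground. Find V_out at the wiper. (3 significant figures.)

The pot divides into 3.129 kΩ above the wiper and 1.591 kΩ below.
Lower segment in parallel with the load: 1.591 ‖ 5.46 = 1.232 kΩ.
Then V_out = V_in · 1.232/(3.129 + 1.232) = 6.101 V.

V_out ≈ 6.10 V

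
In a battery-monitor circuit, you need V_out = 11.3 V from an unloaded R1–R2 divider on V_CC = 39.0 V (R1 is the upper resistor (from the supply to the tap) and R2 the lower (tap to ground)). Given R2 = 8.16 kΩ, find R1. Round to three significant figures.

R1 ≈ 20.0 kΩ

Required fraction k = V_out/V_CC = 0.2897.
Rearranging, R1 = R2·(1−k)/k = 8.16 × 2.451 = 20.00 kΩ.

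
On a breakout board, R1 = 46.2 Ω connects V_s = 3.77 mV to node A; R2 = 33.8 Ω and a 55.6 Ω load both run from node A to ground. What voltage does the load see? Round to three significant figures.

First combine the lower leg with the load: R2 ‖ R_L = 21.02 Ω.
Voltage divider with the loaded lower leg: V_out = 3.77 × 21.02/(46.2 + 21.02) = 3.77 × 0.3127 = 1.179 mV.
(Unloaded it would be 1.59 mV; the load pulls it down.)

V_out ≈ 1.18 mV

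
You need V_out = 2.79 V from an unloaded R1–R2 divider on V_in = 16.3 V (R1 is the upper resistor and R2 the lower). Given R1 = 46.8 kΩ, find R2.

R2 ≈ 9.66 kΩ

V_out/V_in = R2/(R1+R2) = 0.1712.
R2 = R1 · 0.1712/(1 − 0.1712) = 9.665 kΩ.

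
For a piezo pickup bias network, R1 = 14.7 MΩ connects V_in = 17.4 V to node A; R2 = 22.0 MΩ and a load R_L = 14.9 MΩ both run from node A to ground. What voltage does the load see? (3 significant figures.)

The load sits in parallel with R2, giving an effective lower resistance R2' = R2·R_L/(R2+R_L) = 8.883 MΩ.
Now apply the divider: V_out = 17.4 × 0.3767 = 6.554 V.
(Unloaded it would be 10.4 V; the load pulls it down.)

V_out ≈ 6.55 V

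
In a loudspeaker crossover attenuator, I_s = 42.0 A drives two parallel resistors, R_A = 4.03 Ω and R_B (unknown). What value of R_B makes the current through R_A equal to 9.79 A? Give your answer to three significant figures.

The fraction through R_A equals R_B/(R_A+R_B).
With f = 0.2331, R_B = R_A · f/(1−f) = 4.03 × 0.3039 = 1.225 Ω.

R_B ≈ 1.22 Ω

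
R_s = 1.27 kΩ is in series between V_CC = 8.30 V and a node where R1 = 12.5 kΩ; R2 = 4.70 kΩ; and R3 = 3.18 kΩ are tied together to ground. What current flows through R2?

I ≈ 0.997 mA

Equivalent of the parallel group: R_p = 1.647 kΩ.
Node voltage V_A = V_CC · R_p/(R_s + R_p) = 8.30 × 0.5646 = 4.686 V.
I(R2) = V_A / R2 = 4.686/4.70 = 0.9970 mA.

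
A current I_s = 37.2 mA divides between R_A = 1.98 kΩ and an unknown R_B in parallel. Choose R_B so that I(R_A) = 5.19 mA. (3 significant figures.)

Two-branch current divider: I_A = I_s · R_B/(R_A + R_B).
With f = 0.1395, R_B = R_A · f/(1−f) = 1.98 × 0.1621 = 0.3210 kΩ.

R_B ≈ 0.321 kΩ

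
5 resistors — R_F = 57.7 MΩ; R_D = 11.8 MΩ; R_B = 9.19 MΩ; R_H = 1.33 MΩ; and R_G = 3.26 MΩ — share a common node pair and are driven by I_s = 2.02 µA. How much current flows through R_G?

I ≈ 0.488 µA

Total conductance ΣG = 1/57.7 + 1/11.8 + 1/9.19 + 1/1.33 + 1/3.26 = 1.270 (units of 1/MΩ).
By the current-divider rule, I = I_s · G_k/ΣG = 2.02 × 0.2416 = 0.4881 µA.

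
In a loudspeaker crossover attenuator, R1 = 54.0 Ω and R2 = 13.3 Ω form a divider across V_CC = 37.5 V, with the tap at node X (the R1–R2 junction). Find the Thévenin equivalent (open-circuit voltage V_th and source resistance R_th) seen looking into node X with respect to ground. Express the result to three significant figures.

V_th ≈ 7.41 V, R_th ≈ 10.7 Ω

With X open, the divider is unloaded: V_th = 37.5 × 13.3/67.30 = 7.411 V.
With V_CC suppressed (replaced by a short), R_th = R1 ‖ R2 = (54.00 × 13.3)/(54.00 + 13.3) = 10.67 Ω.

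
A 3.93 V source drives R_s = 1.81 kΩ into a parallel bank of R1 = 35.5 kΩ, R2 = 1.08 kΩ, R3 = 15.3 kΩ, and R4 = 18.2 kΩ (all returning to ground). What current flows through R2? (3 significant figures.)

Combine the parallel branches: R_p = (1/35.5 + 1/1.08 + 1/15.3 + 1/18.2)⁻¹ = 0.9308 kΩ.
Node voltage V_A = V_in · R_p/(R_s + R_p) = 3.93 × 0.3396 = 1.335 V.
I(R2) = V_A / R2 = 1.335/1.08 = 1.236 mA.

I ≈ 1.24 mA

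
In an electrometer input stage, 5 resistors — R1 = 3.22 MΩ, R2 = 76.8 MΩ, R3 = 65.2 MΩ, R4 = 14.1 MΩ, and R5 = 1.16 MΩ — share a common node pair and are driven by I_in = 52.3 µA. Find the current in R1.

I ≈ 12.8 µA

Conductances: ΣG = 1/3.22 + 1/76.8 + 1/65.2 + 1/14.1 + 1/1.16 = 1.272 (1/MΩ).
Current divider: I(R1) = I_in · G_k/ΣG = 52.3 × (0.3106/1.272) = 52.3 × 0.2442 = 12.77 µA.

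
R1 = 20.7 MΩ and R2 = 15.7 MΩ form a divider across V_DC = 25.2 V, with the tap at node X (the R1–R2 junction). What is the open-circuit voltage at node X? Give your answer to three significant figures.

V_th is the unloaded tap voltage: V_DC · R2/(R1+R2) = 25.2 × 0.4313 = 10.87 V.

V_th ≈ 10.9 V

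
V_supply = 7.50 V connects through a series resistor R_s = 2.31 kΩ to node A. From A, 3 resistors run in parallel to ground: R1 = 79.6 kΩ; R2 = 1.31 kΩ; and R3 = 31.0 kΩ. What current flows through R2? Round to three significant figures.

I ≈ 2.00 mA

Combine the parallel branches: R_p = (1/79.6 + 1/1.31 + 1/31.0)⁻¹ = 1.237 kΩ.
V_A by voltage divider: V_A = 7.50 × 1.237/(2.31 + 1.237) = 2.616 V.
Branch current I = V_A/R2 = 2.616/1.31 = 1.997 mA.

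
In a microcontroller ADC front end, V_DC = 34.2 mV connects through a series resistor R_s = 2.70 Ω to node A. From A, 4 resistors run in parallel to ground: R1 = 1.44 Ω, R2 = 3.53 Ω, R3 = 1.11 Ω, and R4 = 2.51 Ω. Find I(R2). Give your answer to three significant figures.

I ≈ 1.36 mA

Equivalent of the parallel group: R_p = 0.4392 Ω.
V_A = 34.2 × 0.4392/3.139 = 4.785 mV.
Branch current I = V_A/R2 = 4.785/3.53 = 1.355 mA.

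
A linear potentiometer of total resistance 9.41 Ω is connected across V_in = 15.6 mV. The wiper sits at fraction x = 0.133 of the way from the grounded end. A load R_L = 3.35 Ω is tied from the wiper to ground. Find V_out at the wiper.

V_out ≈ 1.57 mV

Split the track: R_lower = x·R_p = 1.252 Ω, R_upper = (1−x)·R_p = 8.158 Ω.
Lower segment in parallel with the load: 1.252 ‖ 3.35 = 0.9111 Ω.
Then V_out = V_in · 0.9111/(8.158 + 0.9111) = 1.567 mV.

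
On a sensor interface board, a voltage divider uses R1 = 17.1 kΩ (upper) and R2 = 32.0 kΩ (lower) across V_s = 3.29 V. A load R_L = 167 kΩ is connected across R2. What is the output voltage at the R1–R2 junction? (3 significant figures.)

First combine the lower leg with the load: R2 ‖ R_L = 26.85 kΩ.
Then V_out = V_s · R2'/(R1 + R2') = 3.29 × 26.85/43.95 = 2.010 V.

V_out ≈ 2.01 V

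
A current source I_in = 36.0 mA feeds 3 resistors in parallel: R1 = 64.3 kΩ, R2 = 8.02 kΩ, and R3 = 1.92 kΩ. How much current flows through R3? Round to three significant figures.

I ≈ 28.4 mA

Total conductance ΣG = 1/64.3 + 1/8.02 + 1/1.92 = 0.6611 (units of 1/kΩ).
R3 takes the fraction G_k/ΣG = 0.5208/0.6611 = 0.7879, so I = 36.0 × 0.7879 = 28.36 mA.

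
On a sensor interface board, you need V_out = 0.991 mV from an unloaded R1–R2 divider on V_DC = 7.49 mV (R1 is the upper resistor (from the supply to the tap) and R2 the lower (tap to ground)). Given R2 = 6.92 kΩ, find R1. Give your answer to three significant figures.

Required fraction k = V_out/V_DC = 0.1323.
Rearranging, R1 = R2·(1−k)/k = 6.92 × 6.558 = 45.38 kΩ.

R1 ≈ 45.4 kΩ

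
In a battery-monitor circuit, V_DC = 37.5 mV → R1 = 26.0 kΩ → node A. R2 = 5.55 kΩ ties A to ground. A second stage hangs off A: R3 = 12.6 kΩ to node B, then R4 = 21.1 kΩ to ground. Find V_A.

Looking into the second stage from A: R3 + R4 = 33.70 kΩ appears in parallel with R2.
Effective lower resistance at A: R2 ‖ 33.70 = 4.765 kΩ.
First divider: V_A = V_DC · 4.765/(26.0 + 4.765) = 5.808 mV.

V_A ≈ 5.81 mV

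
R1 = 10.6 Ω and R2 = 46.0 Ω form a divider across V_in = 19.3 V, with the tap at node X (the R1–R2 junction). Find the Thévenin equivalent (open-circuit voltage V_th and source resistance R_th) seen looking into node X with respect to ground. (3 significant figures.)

V_th is the unloaded tap voltage: V_in · R2/(R1+R2) = 19.3 × 0.8127 = 15.69 V.
Zeroing V_in shorts the top of R1 to ground, so R_th = R1 ‖ R2 = 8.615 Ω.

V_th ≈ 15.7 V, R_th ≈ 8.61 Ω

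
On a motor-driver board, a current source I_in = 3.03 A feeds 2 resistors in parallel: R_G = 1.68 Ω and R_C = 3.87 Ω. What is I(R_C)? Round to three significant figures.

I ≈ 0.917 A

With just two branches, the current splits inversely with resistance.
So I = 3.03 × 1.68/5.550 = 0.9172 A.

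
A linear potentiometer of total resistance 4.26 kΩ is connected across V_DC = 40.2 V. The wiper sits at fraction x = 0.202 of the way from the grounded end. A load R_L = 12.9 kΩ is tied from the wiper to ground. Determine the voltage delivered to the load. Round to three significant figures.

The pot divides into 3.399 kΩ above the wiper and 0.8605 kΩ below.
Lower segment in parallel with the load: 0.8605 ‖ 12.9 = 0.8067 kΩ.
V_out = 40.2 × 0.8067/(3.399 + 0.8067) = 7.710 V.

V_out ≈ 7.71 V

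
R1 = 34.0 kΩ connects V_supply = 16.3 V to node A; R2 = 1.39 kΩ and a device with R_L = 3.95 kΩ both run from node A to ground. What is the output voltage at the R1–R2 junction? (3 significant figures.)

R2 ‖ R_L = (1.39 × 3.95)/(1.39 + 3.95) = 1.028 kΩ.
Now apply the divider: V_out = 16.3 × 0.02935 = 0.4785 V.

V_out ≈ 0.478 V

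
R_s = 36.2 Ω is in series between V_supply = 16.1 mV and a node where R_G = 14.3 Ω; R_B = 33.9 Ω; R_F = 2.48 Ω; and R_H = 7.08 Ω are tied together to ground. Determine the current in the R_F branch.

Equivalent of the parallel group: R_p = 1.553 Ω.
V_A = 16.1 × 1.553/37.75 = 0.6623 mV.
Branch current I = V_A/R_F = 0.6623/2.48 = 0.2671 mA.

I ≈ 0.267 mA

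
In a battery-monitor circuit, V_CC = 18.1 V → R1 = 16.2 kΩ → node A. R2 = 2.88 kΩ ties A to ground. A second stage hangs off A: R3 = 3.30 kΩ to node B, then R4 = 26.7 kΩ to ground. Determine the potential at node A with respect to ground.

The second stage (R3 + R4 = 30.00 kΩ) loads node A in parallel with R2.
Effective lower resistance at A: R2 ‖ 30.00 = 2.628 kΩ.
So V_A = 18.1 × 0.1396 = 2.526 V.

V_A ≈ 2.53 V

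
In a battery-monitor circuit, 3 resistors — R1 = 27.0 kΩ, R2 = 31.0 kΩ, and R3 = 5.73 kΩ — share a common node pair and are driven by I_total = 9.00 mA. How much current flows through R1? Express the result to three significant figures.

I ≈ 1.37 mA

ΣG = 1/27.0 + 1/31.0 + 1/5.73 = 0.2438.
Current divider: I(R1) = I_total · G_k/ΣG = 9.00 × (0.03704/0.2438) = 9.00 × 0.1519 = 1.367 mA.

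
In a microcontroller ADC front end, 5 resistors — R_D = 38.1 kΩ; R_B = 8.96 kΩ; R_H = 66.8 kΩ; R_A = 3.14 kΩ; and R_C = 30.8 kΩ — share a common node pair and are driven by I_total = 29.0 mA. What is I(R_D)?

I ≈ 1.51 mA

Total conductance ΣG = 1/38.1 + 1/8.96 + 1/66.8 + 1/3.14 + 1/30.8 = 0.5038 (units of 1/kΩ).
By the current-divider rule, I = I_total · G_k/ΣG = 29.0 × 0.05210 = 1.511 mA.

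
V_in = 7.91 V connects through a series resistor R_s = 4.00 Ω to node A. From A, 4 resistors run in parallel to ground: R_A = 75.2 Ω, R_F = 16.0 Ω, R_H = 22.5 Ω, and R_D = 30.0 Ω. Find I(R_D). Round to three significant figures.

I ≈ 0.163 A

Combine the parallel branches: R_p = (1/75.2 + 1/16.0 + 1/22.5 + 1/30.0)⁻¹ = 6.511 Ω.
V_A by voltage divider: V_A = 7.91 × 6.511/(4.00 + 6.511) = 4.900 V.
Branch current I = V_A/R_D = 4.900/30.0 = 0.1633 A.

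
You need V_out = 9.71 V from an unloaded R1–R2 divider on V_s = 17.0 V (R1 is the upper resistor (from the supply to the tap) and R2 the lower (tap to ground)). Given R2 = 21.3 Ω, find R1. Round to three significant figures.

R1 ≈ 16.0 Ω

V_out/V_s = R2/(R1+R2) = 0.5712.
So R1 = R2 · (V_s/V_out − 1) = 21.3 × (17.0/9.71 − 1) = 21.3 × 0.7508 = 15.99 Ω.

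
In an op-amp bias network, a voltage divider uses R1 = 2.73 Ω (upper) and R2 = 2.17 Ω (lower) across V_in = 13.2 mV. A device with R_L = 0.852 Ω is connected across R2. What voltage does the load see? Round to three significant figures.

The load sits in parallel with R2, giving an effective lower resistance R2' = R2·R_L/(R2+R_L) = 0.6118 Ω.
Then V_out = V_in · R2'/(R1 + R2') = 13.2 × 0.6118/3.342 = 2.417 mV.

V_out ≈ 2.42 mV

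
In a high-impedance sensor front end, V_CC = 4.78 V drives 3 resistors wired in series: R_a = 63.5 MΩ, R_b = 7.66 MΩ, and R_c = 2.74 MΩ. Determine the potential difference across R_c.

Total series resistance ΣR = 63.5 + 7.66 + 2.74 = 73.90 MΩ.
Voltage divider: V = V_CC · (2.740 / 73.90) = 4.78 × 0.03708 = 0.1772 V.

V ≈ 0.177 V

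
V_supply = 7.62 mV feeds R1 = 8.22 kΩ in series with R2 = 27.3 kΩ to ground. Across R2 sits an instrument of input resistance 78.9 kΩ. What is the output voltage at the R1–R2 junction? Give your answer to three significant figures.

V_out ≈ 5.42 mV

The load sits in parallel with R2, giving an effective lower resistance R2' = R2·R_L/(R2+R_L) = 20.28 kΩ.
Voltage divider with the loaded lower leg: V_out = 7.62 × 20.28/(8.22 + 20.28) = 7.62 × 0.7116 = 5.422 mV.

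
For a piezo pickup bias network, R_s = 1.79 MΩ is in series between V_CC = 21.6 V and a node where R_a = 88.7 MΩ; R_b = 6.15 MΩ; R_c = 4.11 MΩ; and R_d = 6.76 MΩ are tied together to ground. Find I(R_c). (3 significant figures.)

I ≈ 2.61 µA

Combine the parallel branches: R_p = (1/88.7 + 1/6.15 + 1/4.11 + 1/6.76)⁻¹ = 1.770 MΩ.
V_A by voltage divider: V_A = 21.6 × 1.770/(1.79 + 1.770) = 10.74 V.
Branch current I = V_A/R_c = 10.74/4.11 = 2.613 µA.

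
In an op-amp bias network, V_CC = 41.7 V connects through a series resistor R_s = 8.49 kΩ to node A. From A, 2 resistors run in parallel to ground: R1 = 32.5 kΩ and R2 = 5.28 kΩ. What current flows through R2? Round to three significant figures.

I ≈ 2.75 mA

Combine the parallel branches: R_p = (1/32.5 + 1/5.28)⁻¹ = 4.542 kΩ.
V_A = 41.7 × 4.542/13.03 = 14.53 V.
Branch current I = V_A/R2 = 14.53/5.28 = 2.753 mA.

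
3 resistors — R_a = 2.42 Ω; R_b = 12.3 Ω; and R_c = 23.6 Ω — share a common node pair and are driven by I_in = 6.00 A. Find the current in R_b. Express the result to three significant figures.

I ≈ 0.909 A

Total conductance ΣG = 1/2.42 + 1/12.3 + 1/23.6 = 0.5369 (units of 1/Ω).
R_b takes the fraction G_k/ΣG = 0.08130/0.5369 = 0.1514, so I = 6.00 × 0.1514 = 0.9086 A.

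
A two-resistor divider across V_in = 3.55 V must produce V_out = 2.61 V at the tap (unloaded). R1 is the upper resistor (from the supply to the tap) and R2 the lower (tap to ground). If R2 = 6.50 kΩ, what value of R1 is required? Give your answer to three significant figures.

R1 ≈ 2.34 kΩ

Required fraction k = V_out/V_in = 0.7352.
R1 = R2·(1/k − 1) = 6.50 × 0.3602 = 2.341 kΩ.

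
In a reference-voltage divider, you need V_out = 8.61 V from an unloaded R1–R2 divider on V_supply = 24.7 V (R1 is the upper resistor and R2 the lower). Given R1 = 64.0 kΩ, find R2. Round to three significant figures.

R2 ≈ 34.2 kΩ

V_out/V_supply = R2/(R1+R2) = 0.3486.
R2 = R1 · 0.3486/(1 − 0.3486) = 34.25 kΩ.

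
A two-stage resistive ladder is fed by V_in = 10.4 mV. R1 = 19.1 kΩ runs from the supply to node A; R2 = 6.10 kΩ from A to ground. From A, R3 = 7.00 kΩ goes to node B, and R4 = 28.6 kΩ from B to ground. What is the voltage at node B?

Looking into the second stage from A: R3 + R4 = 35.60 kΩ appears in parallel with R2.
Effective lower resistance at A: R2 ‖ 35.60 = 5.208 kΩ.
First divider: V_A = V_in · 5.208/(19.1 + 5.208) = 2.228 mV.
Stage 2 is unloaded, so V_B = V_A · R4/(R3+R4) = 2.228 × 28.6/35.60 = 1.790 mV.

V_B ≈ 1.79 mV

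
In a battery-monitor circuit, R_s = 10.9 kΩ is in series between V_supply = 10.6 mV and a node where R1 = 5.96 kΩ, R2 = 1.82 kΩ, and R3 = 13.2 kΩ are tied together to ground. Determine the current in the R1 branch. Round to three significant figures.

Combine the parallel branches: R_p = (1/5.96 + 1/1.82 + 1/13.2)⁻¹ = 1.261 kΩ.
Node voltage V_A = V_supply · R_p/(R_s + R_p) = 10.6 × 0.1037 = 1.099 mV.
Branch current I = V_A/R1 = 1.099/5.96 = 0.1844 µA.
(Check via current divider: I_total = 0.8716 µA; share G_k/ΣG = 0.2116 → same result.)

I ≈ 0.184 µA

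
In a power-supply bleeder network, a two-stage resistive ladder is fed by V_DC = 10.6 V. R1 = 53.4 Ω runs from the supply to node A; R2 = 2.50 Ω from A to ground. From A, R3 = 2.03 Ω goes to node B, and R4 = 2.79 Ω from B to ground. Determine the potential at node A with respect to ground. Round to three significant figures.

The second stage (R3 + R4 = 4.820 Ω) loads node A in parallel with R2.
Effective lower resistance at A: R2 ‖ 4.820 = 1.646 Ω.
V_A = 10.6 × 1.646/(53.4 + 1.646) = 0.3170 V.

V_A ≈ 0.317 V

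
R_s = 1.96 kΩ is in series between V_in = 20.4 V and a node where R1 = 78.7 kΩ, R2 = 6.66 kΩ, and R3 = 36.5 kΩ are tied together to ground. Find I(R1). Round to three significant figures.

I ≈ 0.189 mA

Equivalent of the parallel group: R_p = 5.256 kΩ.
V_A = 20.4 × 5.256/7.216 = 14.86 V.
I(R1) = V_A / R1 = 14.86/78.7 = 0.1888 mA.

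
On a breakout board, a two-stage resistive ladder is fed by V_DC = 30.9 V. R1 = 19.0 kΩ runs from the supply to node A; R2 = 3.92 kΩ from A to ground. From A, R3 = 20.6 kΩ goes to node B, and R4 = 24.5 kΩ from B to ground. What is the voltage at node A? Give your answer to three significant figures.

V_A ≈ 4.93 V

The second stage (R3 + R4 = 45.10 kΩ) loads node A in parallel with R2.
Effective lower resistance at A: R2 ‖ 45.10 = 3.607 kΩ.
First divider: V_A = V_DC · 3.607/(19.0 + 3.607) = 4.930 V.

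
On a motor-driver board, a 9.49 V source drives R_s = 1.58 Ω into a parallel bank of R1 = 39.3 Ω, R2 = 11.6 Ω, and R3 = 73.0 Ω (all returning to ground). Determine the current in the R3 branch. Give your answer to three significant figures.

I ≈ 0.109 A

Equivalent of the parallel group: R_p = 7.978 Ω.
Node voltage V_A = V_in · R_p/(R_s + R_p) = 9.49 × 0.8347 = 7.921 V.
I(R3) = V_A / R3 = 7.921/73.0 = 0.1085 A.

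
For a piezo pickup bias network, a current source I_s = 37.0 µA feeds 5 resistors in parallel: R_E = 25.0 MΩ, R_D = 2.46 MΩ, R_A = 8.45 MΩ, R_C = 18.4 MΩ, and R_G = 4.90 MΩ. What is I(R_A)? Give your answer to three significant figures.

Total conductance ΣG = 1/25.0 + 1/2.46 + 1/8.45 + 1/18.4 + 1/4.90 = 0.8233 (units of 1/MΩ).
Current divider: I(R_A) = I_s · G_k/ΣG = 37.0 × (0.1183/0.8233) = 37.0 × 0.1437 = 5.319 µA.

I ≈ 5.32 µA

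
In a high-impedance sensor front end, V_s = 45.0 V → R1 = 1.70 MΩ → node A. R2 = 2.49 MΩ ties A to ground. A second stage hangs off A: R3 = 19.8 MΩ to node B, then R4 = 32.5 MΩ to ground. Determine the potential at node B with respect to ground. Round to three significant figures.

Looking into the second stage from A: R3 + R4 = 52.30 MΩ appears in parallel with R2.
Effective lower resistance at A: R2 ‖ 52.30 = 2.377 MΩ.
First divider: V_A = V_s · 2.377/(1.70 + 2.377) = 26.24 V.
Then the unloaded second divider: V_B = V_A × R4/(R3+R4) = 26.24 × 0.6214 = 16.30 V.

V_B ≈ 16.3 V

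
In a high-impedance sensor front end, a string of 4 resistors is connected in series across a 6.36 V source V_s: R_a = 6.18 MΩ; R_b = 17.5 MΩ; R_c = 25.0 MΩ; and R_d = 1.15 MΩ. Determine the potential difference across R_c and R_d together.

Total series resistance ΣR = 6.18 + 17.5 + 25.0 + 1.15 = 49.83 MΩ.
R_{R_c..R_d} = 25.0 + 1.15 = 26.15 MΩ.
Voltage divider: V = V_s · (26.15 / 49.83) = 6.36 × 0.5248 = 3.338 V.

V ≈ 3.34 V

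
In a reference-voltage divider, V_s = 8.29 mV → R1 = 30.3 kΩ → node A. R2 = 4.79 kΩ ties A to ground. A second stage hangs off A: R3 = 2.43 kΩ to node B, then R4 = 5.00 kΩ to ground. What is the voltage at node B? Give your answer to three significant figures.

The second stage (R3 + R4 = 7.430 kΩ) loads node A in parallel with R2.
R2 ‖ (R3+R4) = 2.912 kΩ.
V_A = 8.29 × 2.912/(30.3 + 2.912) = 0.7270 mV.
Then the unloaded second divider: V_B = V_A × R4/(R3+R4) = 0.7270 × 0.6729 = 0.4892 mV.

V_B ≈ 0.489 mV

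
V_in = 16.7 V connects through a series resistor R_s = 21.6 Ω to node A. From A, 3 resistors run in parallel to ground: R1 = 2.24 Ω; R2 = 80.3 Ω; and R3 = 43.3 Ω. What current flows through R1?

Combine the parallel branches: R_p = (1/2.24 + 1/80.3 + 1/43.3)⁻¹ = 2.075 Ω.
V_A by voltage divider: V_A = 16.7 × 2.075/(21.6 + 2.075) = 1.464 V.
I(R1) = V_A / R1 = 1.464/2.24 = 0.6534 A.

I ≈ 0.653 A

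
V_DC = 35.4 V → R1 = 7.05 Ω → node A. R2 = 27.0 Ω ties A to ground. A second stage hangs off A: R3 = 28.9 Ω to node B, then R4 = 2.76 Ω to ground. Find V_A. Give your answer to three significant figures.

V_A ≈ 23.9 V

The second stage (R3 + R4 = 31.66 Ω) loads node A in parallel with R2.
R2 ‖ (R3+R4) = 14.57 Ω.
V_A = 35.4 × 14.57/(7.05 + 14.57) = 23.86 V.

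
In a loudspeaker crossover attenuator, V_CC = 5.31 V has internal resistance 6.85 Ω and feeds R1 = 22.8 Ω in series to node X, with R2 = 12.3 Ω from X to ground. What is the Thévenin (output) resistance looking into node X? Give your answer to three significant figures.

R_th ≈ 8.69 Ω

R1' = 6.85 + 22.8 = 29.65 Ω (source resistance + R1).
With V_CC suppressed (replaced by a short), R_th = R1' ‖ R2 = (29.65 × 12.3)/(29.65 + 12.3) = 8.694 Ω.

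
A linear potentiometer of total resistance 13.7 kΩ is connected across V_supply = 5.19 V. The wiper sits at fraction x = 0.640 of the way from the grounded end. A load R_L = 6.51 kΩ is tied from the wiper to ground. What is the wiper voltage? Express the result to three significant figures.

V_out ≈ 2.24 V

The pot divides into 4.932 kΩ above the wiper and 8.768 kΩ below.
Lower segment in parallel with the load: 8.768 ‖ 6.51 = 3.736 kΩ.
Then V_out = V_supply · 3.736/(4.932 + 3.736) = 2.237 V.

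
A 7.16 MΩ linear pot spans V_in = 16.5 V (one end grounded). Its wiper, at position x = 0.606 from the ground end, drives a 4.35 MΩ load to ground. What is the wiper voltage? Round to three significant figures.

V_out ≈ 7.18 V

Split the track: R_lower = x·R_p = 4.339 MΩ, R_upper = (1−x)·R_p = 2.821 MΩ.
Lower segment in parallel with the load: 4.339 ‖ 4.35 = 2.172 MΩ.
V_out = 16.5 × 2.172/(2.821 + 2.172) = 7.178 V.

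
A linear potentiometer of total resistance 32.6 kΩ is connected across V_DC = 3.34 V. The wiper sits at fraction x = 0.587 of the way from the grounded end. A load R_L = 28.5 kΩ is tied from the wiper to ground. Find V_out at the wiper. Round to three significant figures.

V_out ≈ 1.53 V

The pot divides into 13.46 kΩ above the wiper and 19.14 kΩ below.
R_L loads the lower segment: effective lower R = 11.45 kΩ.
Loaded-divider output: V_out = 3.34 × 0.4596 = 1.535 V.
(Unloaded: V_out = x·V_DC = 1.96 V.)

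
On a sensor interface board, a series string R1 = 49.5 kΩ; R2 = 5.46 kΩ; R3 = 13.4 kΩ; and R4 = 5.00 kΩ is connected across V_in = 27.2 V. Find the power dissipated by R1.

The common current is I = 27.2/73.36 = 0.3708 mA.
P = I²R = 0.1375 × 49.5 = 6.805 mW.

P ≈ 6.80 mW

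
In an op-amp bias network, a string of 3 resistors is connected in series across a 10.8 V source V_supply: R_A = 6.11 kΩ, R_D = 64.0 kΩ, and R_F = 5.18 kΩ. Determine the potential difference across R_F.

Series total: ΣR = 6.11 + 64.0 + 5.18 = 75.29 kΩ.
By the voltage-divider rule, V = 10.8 × 5.180/75.29 = 0.7430 V.

V ≈ 0.743 V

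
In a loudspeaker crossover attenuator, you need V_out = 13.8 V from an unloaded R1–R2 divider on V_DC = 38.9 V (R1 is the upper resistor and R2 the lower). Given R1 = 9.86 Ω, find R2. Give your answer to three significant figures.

R2 ≈ 5.42 Ω

V_out/V_DC = R2/(R1+R2) = 0.3548.
So R2 = R1 · V_out/(V_DC − V_out) = 9.86 × 13.8/(38.9 − 13.8) = 9.86 × 0.5498 = 5.421 Ω.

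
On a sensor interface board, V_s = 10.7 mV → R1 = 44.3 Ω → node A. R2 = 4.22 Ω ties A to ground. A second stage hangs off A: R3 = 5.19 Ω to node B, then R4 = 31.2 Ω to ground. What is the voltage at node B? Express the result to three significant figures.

The second stage (R3 + R4 = 36.39 Ω) loads node A in parallel with R2.
R2 ‖ (R3+R4) = 3.781 Ω.
So V_A = 10.7 × 0.07865 = 0.8415 mV.
Stage 2 is unloaded, so V_B = V_A · R4/(R3+R4) = 0.8415 × 31.2/36.39 = 0.7215 mV.

V_B ≈ 0.722 mV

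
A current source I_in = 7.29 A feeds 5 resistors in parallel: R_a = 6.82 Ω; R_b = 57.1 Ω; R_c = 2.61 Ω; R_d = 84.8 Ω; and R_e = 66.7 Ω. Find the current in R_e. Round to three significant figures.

I ≈ 0.190 A

ΣG = 1/6.82 + 1/57.1 + 1/2.61 + 1/84.8 + 1/66.7 = 0.5741.
R_e takes the fraction G_k/ΣG = 0.01499/0.5741 = 0.02612, so I = 7.29 × 0.02612 = 0.1904 A.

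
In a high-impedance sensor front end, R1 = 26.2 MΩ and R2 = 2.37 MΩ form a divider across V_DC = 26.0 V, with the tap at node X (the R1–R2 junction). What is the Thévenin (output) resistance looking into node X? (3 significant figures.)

R_th ≈ 2.17 MΩ

With V_DC suppressed (replaced by a short), R_th = R1 ‖ R2 = (26.20 × 2.37)/(26.20 + 2.37) = 2.173 MΩ.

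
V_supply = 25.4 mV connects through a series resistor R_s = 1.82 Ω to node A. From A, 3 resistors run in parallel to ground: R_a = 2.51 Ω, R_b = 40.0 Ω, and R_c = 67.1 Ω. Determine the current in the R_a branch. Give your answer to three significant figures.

Combine the parallel branches: R_p = (1/2.51 + 1/40.0 + 1/67.1)⁻¹ = 2.281 Ω.
Node voltage V_A = V_supply · R_p/(R_s + R_p) = 25.4 × 0.5563 = 14.13 mV.
I(R_a) = V_A / R_a = 14.13/2.51 = 5.629 mA.

I ≈ 5.63 mA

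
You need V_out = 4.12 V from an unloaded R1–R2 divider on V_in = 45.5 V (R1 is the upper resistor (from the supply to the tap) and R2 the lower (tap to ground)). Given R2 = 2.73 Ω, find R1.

Required fraction k = V_out/V_in = 0.09055.
So R1 = R2 · (V_in/V_out − 1) = 2.73 × (45.5/4.12 − 1) = 2.73 × 10.04 = 27.42 Ω.

R1 ≈ 27.4 Ω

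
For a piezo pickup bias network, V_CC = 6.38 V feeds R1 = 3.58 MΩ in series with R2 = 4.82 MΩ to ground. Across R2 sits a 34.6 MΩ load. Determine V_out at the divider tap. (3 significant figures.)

V_out ≈ 3.46 V

R2 ‖ R_L = (4.82 × 34.6)/(4.82 + 34.6) = 4.231 MΩ.
Voltage divider with the loaded lower leg: V_out = 6.38 × 4.231/(3.58 + 4.231) = 6.38 × 0.5417 = 3.456 V.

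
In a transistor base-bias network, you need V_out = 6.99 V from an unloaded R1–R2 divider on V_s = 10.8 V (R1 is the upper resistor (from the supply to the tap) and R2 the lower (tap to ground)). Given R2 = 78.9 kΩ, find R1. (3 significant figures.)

Required fraction k = V_out/V_s = 0.6472.
R1 = R2·(1/k − 1) = 78.9 × 0.5451 = 43.01 kΩ.

R1 ≈ 43.0 kΩ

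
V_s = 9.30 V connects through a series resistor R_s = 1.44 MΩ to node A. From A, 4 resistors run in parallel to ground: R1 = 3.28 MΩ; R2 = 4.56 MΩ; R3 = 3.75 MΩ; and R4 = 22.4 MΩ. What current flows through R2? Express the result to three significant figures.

I ≈ 0.926 µA

Parallel bank: R_p = 1/(1/3.28 + 1/4.56 + 1/3.75 + 1/22.4) = 1.197 MΩ.
V_A by voltage divider: V_A = 9.30 × 1.197/(1.44 + 1.197) = 4.221 V.
Branch current I = V_A/R2 = 4.221/4.56 = 0.9257 µA.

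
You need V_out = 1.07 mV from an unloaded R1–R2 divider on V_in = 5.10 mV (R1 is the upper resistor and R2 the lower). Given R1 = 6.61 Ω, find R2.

R2 ≈ 1.76 Ω

V_out/V_in = R2/(R1+R2) = 0.2098.
So R2 = R1 · V_out/(V_in − V_out) = 6.61 × 1.07/(5.10 − 1.07) = 6.61 × 0.2655 = 1.755 Ω.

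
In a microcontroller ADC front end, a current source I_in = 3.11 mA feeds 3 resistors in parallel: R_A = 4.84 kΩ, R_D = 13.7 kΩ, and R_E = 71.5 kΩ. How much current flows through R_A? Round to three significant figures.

I ≈ 2.19 mA

ΣG = 1/4.84 + 1/13.7 + 1/71.5 = 0.2936.
Current divider: I(R_A) = I_in · G_k/ΣG = 3.11 × (0.2066/0.2936) = 3.11 × 0.7037 = 2.189 mA.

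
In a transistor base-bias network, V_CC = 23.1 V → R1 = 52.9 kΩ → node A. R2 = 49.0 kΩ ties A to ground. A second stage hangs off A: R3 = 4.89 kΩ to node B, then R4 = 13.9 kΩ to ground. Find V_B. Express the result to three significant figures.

V_B ≈ 3.49 V

The second stage (R3 + R4 = 18.79 kΩ) loads node A in parallel with R2.
Effective lower resistance at A: R2 ‖ 18.79 = 13.58 kΩ.
So V_A = 23.1 × 0.2043 = 4.719 V.
Stage 2 is unloaded, so V_B = V_A · R4/(R3+R4) = 4.719 × 13.9/18.79 = 3.491 V.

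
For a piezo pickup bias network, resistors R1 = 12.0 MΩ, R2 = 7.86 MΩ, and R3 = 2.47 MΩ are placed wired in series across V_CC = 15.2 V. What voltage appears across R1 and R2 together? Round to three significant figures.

V ≈ 13.5 V

Series total: ΣR = 12.0 + 7.86 + 2.47 = 22.33 MΩ.
R_{R1..R2} = 12.0 + 7.86 = 19.86 MΩ.
By the voltage-divider rule, V = 15.2 × 19.86/22.33 = 13.52 V.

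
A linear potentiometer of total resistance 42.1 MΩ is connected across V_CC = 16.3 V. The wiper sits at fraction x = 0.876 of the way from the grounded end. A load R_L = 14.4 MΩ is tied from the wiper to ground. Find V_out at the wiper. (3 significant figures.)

Split the track: R_lower = x·R_p = 36.88 MΩ, R_upper = (1−x)·R_p = 5.220 MΩ.
R_L loads the lower segment: effective lower R = 10.36 MΩ.
Then V_out = V_CC · 10.36/(5.220 + 10.36) = 10.84 V.

V_out ≈ 10.8 V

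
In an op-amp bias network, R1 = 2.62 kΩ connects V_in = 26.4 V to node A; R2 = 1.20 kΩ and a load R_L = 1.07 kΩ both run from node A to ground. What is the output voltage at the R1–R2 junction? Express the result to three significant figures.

R2 ‖ R_L = (1.20 × 1.07)/(1.20 + 1.07) = 0.5656 kΩ.
Then V_out = V_in · R2'/(R1 + R2') = 26.4 × 0.5656/3.186 = 4.688 V.

V_out ≈ 4.69 V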